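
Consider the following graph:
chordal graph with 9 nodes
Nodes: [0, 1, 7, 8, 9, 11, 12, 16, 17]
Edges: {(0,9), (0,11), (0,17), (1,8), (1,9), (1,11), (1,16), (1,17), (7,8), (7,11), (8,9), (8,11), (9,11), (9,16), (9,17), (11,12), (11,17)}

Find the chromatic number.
χ(G) = 4

Clique number ω(G) = 4 (lower bound: χ ≥ ω).
The clique on [0, 9, 11, 17] has size 4, forcing χ ≥ 4, and the coloring below uses 4 colors, so χ(G) = 4.
A valid 4-coloring: color 1: [11, 16]; color 2: [7, 9, 12]; color 3: [0, 1]; color 4: [8, 17].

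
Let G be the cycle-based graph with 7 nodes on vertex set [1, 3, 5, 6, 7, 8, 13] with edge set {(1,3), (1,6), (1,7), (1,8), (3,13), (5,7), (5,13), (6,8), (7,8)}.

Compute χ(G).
χ(G) = 3

Clique number ω(G) = 3 (lower bound: χ ≥ ω).
The clique on [1, 6, 8] has size 3, forcing χ ≥ 3, and the coloring below uses 3 colors, so χ(G) = 3.
A valid 3-coloring: color 1: [1, 5]; color 2: [8, 13]; color 3: [3, 6, 7].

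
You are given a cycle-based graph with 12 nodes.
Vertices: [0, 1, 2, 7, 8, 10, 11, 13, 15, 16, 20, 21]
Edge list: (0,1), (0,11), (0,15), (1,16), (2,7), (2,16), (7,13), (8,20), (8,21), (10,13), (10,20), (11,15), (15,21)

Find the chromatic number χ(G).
Clique number ω(G) = 3 (lower bound: χ ≥ ω).
The clique on [0, 11, 15] has size 3, forcing χ ≥ 3, and the coloring below uses 3 colors, so χ(G) = 3.
A valid 3-coloring: color 1: [0, 7, 10, 16, 21]; color 2: [1, 2, 8, 13, 15]; color 3: [11, 20].

χ(G) = 3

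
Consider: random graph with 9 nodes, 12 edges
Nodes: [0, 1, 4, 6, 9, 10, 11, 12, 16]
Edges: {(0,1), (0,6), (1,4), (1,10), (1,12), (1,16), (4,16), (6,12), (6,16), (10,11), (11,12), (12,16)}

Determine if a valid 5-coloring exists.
Yes, G is 5-colorable

A valid 5-coloring: color 1: [1, 6, 9, 11]; color 2: [0, 4, 10, 12]; color 3: [16].
(χ(G) = 3 ≤ 5.)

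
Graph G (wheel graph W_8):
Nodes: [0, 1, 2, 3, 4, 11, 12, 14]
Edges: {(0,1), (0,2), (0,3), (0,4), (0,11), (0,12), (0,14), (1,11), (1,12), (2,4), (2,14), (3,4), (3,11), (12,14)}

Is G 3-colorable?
Odd cycle [11, 3, 4, 2, 14, 12, 1] needs 3 colors (χ ≥ 3).
Vertex 0 is adjacent to every vertex of [1, 2, 3, 4, 11, 12, 14], which already need 3 colors among themselves, so 0 needs a new color (χ ≥ 4).
Hence χ(G) ≥ 4 > 3, so no proper 3-coloring exists.

No, G is not 3-colorable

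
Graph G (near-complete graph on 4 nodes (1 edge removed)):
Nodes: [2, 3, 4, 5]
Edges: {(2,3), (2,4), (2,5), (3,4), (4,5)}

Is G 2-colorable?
The clique on vertices [2, 3, 4] has size 3 > 2, so it alone needs 3 colors.

No, G is not 2-colorable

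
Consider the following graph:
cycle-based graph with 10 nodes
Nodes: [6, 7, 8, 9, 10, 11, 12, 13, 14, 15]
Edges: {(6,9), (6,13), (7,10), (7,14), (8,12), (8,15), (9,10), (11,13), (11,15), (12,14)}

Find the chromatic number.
χ(G) = 2

Clique number ω(G) = 2 (lower bound: χ ≥ ω).
The graph is bipartite (no odd cycle), so 2 colors suffice: χ(G) = 2.
A valid 2-coloring: color 1: [7, 9, 12, 13, 15]; color 2: [6, 8, 10, 11, 14].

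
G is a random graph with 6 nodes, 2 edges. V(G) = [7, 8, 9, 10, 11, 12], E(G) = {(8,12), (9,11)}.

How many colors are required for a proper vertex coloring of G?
Clique number ω(G) = 2 (lower bound: χ ≥ ω).
The graph is bipartite (no odd cycle), so 2 colors suffice: χ(G) = 2.
A valid 2-coloring: color 1: [7, 9, 10, 12]; color 2: [8, 11].

χ(G) = 2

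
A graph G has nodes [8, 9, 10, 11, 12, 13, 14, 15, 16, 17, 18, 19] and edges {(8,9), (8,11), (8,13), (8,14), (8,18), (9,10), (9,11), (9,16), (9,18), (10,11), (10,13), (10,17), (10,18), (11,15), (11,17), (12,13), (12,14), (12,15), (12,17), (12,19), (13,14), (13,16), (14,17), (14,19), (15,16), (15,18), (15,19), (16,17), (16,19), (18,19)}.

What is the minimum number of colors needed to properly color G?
Clique number ω(G) = 3 (lower bound: χ ≥ ω).
Suppose a proper 3-coloring c exists. The clique [8, 9, 11] takes 3 distinct colors; by symmetry let c(8) = 1, c(9) = 2, c(11) = 3.
- Vertex 10: neighbors [9, 11] already have colors [2, 3] ⇒ c(10) = 1.
- Vertex 17: neighbors [10, 11] already have colors [1, 3] ⇒ c(17) = 2.
- Vertex 14: neighbors [8, 17] already have colors [1, 2] ⇒ c(14) = 3.
- Vertex 12: neighbors [17, 14] already have colors [2, 3] ⇒ c(12) = 1.
- Vertex 15: neighbors [12, 11] already have colors [1, 3] ⇒ c(15) = 2.
- Vertex 19: neighbors [12, 15, 14] already have colors [1, 2, 3] — all 3 colors blocked. Contradiction.
The forced assignments end in a contradiction, so G has no proper 3-coloring (χ ≥ 4).
The coloring below uses 4 colors, so χ(G) = 4.
A valid 4-coloring: color 1: [8, 10, 12, 16]; color 2: [9, 14, 15]; color 3: [13, 17, 19]; color 4: [11, 18].

χ(G) = 4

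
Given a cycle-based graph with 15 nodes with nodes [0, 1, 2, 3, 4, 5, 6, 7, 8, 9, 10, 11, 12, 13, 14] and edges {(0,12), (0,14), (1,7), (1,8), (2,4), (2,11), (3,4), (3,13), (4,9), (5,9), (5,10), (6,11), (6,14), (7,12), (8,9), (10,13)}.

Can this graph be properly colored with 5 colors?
Yes, G is 5-colorable

A valid 5-coloring: color 1: [0, 4, 5, 6, 7, 8, 13]; color 2: [1, 2, 3, 9, 10, 12, 14]; color 3: [11].
(χ(G) = 3 ≤ 5.)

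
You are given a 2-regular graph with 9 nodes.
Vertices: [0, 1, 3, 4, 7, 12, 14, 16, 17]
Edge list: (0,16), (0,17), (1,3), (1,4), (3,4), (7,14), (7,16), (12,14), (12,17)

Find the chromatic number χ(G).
Clique number ω(G) = 3 (lower bound: χ ≥ ω).
The clique on [1, 3, 4] has size 3, forcing χ ≥ 3, and the coloring below uses 3 colors, so χ(G) = 3.
A valid 3-coloring: color 1: [0, 4, 7, 12]; color 2: [1, 14, 16, 17]; color 3: [3].

χ(G) = 3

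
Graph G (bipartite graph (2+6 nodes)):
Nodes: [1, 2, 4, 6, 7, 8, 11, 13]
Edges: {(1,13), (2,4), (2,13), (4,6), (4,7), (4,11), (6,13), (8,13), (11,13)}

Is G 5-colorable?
Yes, G is 5-colorable

A valid 5-coloring: color 1: [4, 13]; color 2: [1, 2, 6, 7, 8, 11].
(χ(G) = 2 ≤ 5.)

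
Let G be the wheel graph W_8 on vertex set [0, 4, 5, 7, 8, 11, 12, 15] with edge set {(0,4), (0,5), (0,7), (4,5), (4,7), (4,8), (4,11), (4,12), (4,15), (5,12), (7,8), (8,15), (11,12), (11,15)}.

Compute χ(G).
Clique number ω(G) = 3 (lower bound: χ ≥ ω).
Odd cycle [12, 5, 0, 7, 8, 15, 11] needs 3 colors (χ ≥ 3).
Vertex 4 is adjacent to every vertex of [0, 5, 7, 8, 11, 12, 15], which already need 3 colors among themselves, so 4 needs a new color (χ ≥ 4).
The coloring below uses 4 colors, so χ(G) = 4.
A valid 4-coloring: color 1: [4]; color 2: [0, 12, 15]; color 3: [5, 7, 11]; color 4: [8].

χ(G) = 4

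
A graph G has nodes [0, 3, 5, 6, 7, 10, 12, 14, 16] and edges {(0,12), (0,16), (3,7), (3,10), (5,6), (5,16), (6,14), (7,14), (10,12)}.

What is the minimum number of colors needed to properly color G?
χ(G) = 3

Clique number ω(G) = 2 (lower bound: χ ≥ ω).
Odd cycle [10, 12, 0, 16, 5, 6, 14, 7, 3] needs 3 colors (χ ≥ 3).
The coloring below uses 3 colors, so χ(G) = 3.
A valid 3-coloring: color 1: [0, 5, 7, 10]; color 2: [3, 6, 12, 16]; color 3: [14].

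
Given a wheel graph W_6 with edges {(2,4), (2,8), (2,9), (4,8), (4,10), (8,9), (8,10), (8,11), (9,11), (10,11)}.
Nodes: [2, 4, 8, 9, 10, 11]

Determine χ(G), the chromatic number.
Clique number ω(G) = 3 (lower bound: χ ≥ ω).
Odd cycle [9, 11, 10, 4, 2] needs 3 colors (χ ≥ 3).
Vertex 8 is adjacent to every vertex of [2, 4, 9, 10, 11], which already need 3 colors among themselves, so 8 needs a new color (χ ≥ 4).
The coloring below uses 4 colors, so χ(G) = 4.
A valid 4-coloring: color 1: [8]; color 2: [4, 9]; color 3: [2, 11]; color 4: [10].

χ(G) = 4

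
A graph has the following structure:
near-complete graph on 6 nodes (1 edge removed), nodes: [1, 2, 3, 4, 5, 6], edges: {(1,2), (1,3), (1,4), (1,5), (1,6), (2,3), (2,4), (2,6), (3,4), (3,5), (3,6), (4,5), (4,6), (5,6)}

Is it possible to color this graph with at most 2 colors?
No, G is not 2-colorable

The clique on vertices [1, 2, 3, 4, 6] has size 5 > 2, so it alone needs 5 colors.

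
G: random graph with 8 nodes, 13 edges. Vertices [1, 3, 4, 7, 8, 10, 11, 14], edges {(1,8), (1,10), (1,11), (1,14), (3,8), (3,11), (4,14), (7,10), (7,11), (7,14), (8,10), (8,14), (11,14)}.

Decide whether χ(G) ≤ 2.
The clique on vertices [1, 8, 10] has size 3 > 2, so it alone needs 3 colors.

No, G is not 2-colorable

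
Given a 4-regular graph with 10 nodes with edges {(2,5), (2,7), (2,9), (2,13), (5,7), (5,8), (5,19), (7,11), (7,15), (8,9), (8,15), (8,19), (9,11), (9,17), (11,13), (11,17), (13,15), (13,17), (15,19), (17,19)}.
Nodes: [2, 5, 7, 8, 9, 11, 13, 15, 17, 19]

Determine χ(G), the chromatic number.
χ(G) = 3

Clique number ω(G) = 3 (lower bound: χ ≥ ω).
The clique on [2, 5, 7] has size 3, forcing χ ≥ 3, and the coloring below uses 3 colors, so χ(G) = 3.
A valid 3-coloring: color 1: [5, 11, 15]; color 2: [2, 8, 17]; color 3: [7, 9, 13, 19].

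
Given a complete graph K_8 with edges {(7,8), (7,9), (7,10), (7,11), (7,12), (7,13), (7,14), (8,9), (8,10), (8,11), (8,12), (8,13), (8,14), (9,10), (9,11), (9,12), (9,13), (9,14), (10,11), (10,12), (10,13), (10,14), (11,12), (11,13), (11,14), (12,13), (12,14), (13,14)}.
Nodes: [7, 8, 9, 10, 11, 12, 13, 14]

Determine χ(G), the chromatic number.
Clique number ω(G) = 8 (lower bound: χ ≥ ω).
The clique on [7, 8, 9, 10, 11, 12, 13, 14] has size 8, forcing χ ≥ 8, and the coloring below uses 8 colors, so χ(G) = 8.
A valid 8-coloring: color 1: [14]; color 2: [9]; color 3: [13]; color 4: [7]; color 5: [8]; color 6: [11]; color 7: [12]; color 8: [10].

χ(G) = 8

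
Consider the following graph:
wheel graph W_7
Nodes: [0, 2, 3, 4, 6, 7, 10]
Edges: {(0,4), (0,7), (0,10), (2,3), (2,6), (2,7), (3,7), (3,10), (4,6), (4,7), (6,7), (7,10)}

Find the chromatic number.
χ(G) = 3

Clique number ω(G) = 3 (lower bound: χ ≥ ω).
The clique on [0, 7, 10] has size 3, forcing χ ≥ 3, and the coloring below uses 3 colors, so χ(G) = 3.
A valid 3-coloring: color 1: [7]; color 2: [2, 4, 10]; color 3: [0, 3, 6].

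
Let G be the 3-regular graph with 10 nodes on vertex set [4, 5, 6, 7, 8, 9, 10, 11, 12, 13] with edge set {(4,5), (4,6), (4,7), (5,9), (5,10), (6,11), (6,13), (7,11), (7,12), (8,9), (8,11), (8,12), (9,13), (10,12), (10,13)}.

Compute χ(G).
χ(G) = 3

Clique number ω(G) = 2 (lower bound: χ ≥ ω).
Odd cycle [13, 9, 5, 4, 6] needs 3 colors (χ ≥ 3).
The coloring below uses 3 colors, so χ(G) = 3.
A valid 3-coloring: color 1: [4, 9, 11, 12]; color 2: [6, 7, 8, 10]; color 3: [5, 13].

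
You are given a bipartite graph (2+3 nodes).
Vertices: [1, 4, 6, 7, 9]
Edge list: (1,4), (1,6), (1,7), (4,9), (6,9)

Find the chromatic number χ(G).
χ(G) = 2

Clique number ω(G) = 2 (lower bound: χ ≥ ω).
The graph is bipartite (no odd cycle), so 2 colors suffice: χ(G) = 2.
A valid 2-coloring: color 1: [1, 9]; color 2: [4, 6, 7].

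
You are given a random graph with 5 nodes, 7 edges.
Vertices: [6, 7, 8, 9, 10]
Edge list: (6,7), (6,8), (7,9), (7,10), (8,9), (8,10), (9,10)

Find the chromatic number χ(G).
χ(G) = 3

Clique number ω(G) = 3 (lower bound: χ ≥ ω).
The clique on [8, 9, 10] has size 3, forcing χ ≥ 3, and the coloring below uses 3 colors, so χ(G) = 3.
A valid 3-coloring: color 1: [7, 8]; color 2: [6, 9]; color 3: [10].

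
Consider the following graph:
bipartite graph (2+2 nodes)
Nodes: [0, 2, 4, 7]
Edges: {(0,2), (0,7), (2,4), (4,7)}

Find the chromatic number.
χ(G) = 2

Clique number ω(G) = 2 (lower bound: χ ≥ ω).
The graph is bipartite (no odd cycle), so 2 colors suffice: χ(G) = 2.
A valid 2-coloring: color 1: [0, 4]; color 2: [2, 7].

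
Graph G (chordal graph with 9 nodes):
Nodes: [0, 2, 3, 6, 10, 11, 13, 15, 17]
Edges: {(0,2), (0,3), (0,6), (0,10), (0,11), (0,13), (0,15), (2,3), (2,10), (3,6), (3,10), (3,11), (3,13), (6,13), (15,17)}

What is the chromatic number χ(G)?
χ(G) = 4

Clique number ω(G) = 4 (lower bound: χ ≥ ω).
The clique on [0, 2, 3, 10] has size 4, forcing χ ≥ 4, and the coloring below uses 4 colors, so χ(G) = 4.
A valid 4-coloring: color 1: [0, 17]; color 2: [3, 15]; color 3: [2, 11, 13]; color 4: [6, 10].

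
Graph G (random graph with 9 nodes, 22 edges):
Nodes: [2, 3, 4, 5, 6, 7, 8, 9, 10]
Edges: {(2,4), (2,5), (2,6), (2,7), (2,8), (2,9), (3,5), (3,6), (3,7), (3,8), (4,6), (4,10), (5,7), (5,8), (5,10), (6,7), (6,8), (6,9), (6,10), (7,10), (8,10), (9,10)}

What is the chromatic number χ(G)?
χ(G) = 3

Clique number ω(G) = 3 (lower bound: χ ≥ ω).
The clique on [3, 5, 8] has size 3, forcing χ ≥ 3, and the coloring below uses 3 colors, so χ(G) = 3.
A valid 3-coloring: color 1: [5, 6]; color 2: [2, 3, 10]; color 3: [4, 7, 8, 9].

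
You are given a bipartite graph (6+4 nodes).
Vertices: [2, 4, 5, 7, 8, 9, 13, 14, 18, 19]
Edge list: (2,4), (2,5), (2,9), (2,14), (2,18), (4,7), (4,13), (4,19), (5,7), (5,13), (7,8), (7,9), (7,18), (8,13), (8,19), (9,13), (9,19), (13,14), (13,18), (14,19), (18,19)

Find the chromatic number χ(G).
χ(G) = 2

Clique number ω(G) = 2 (lower bound: χ ≥ ω).
The graph is bipartite (no odd cycle), so 2 colors suffice: χ(G) = 2.
A valid 2-coloring: color 1: [2, 7, 13, 19]; color 2: [4, 5, 8, 9, 14, 18].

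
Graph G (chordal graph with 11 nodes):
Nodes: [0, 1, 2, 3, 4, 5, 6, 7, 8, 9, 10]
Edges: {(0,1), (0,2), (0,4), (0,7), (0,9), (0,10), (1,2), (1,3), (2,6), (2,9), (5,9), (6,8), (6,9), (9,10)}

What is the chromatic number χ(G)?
Clique number ω(G) = 3 (lower bound: χ ≥ ω).
The clique on [0, 2, 9] has size 3, forcing χ ≥ 3, and the coloring below uses 3 colors, so χ(G) = 3.
A valid 3-coloring: color 1: [0, 3, 5, 6]; color 2: [1, 4, 7, 8, 9]; color 3: [2, 10].

χ(G) = 3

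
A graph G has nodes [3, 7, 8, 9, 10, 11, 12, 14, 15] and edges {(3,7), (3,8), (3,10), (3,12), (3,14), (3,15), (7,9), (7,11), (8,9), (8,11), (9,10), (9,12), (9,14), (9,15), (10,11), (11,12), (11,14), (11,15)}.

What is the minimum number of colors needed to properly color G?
Clique number ω(G) = 2 (lower bound: χ ≥ ω).
The graph is bipartite (no odd cycle), so 2 colors suffice: χ(G) = 2.
A valid 2-coloring: color 1: [3, 9, 11]; color 2: [7, 8, 10, 12, 14, 15].

χ(G) = 2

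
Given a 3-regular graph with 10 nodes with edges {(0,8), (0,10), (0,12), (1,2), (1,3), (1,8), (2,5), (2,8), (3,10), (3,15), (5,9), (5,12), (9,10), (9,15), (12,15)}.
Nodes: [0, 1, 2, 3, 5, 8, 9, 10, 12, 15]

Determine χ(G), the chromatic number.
χ(G) = 3

Clique number ω(G) = 3 (lower bound: χ ≥ ω).
The clique on [1, 2, 8] has size 3, forcing χ ≥ 3, and the coloring below uses 3 colors, so χ(G) = 3.
A valid 3-coloring: color 1: [3, 8, 9, 12]; color 2: [2, 10, 15]; color 3: [0, 1, 5].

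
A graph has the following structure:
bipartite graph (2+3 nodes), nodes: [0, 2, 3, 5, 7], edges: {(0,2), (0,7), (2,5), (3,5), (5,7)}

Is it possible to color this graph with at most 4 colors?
A valid 4-coloring: color 1: [0, 5]; color 2: [2, 3, 7].
(χ(G) = 2 ≤ 4.)

Yes, G is 4-colorable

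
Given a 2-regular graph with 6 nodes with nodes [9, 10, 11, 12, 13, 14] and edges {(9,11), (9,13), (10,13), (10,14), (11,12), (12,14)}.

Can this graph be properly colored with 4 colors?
A valid 4-coloring: color 1: [9, 10, 12]; color 2: [11, 13, 14].
(χ(G) = 2 ≤ 4.)

Yes, G is 4-colorable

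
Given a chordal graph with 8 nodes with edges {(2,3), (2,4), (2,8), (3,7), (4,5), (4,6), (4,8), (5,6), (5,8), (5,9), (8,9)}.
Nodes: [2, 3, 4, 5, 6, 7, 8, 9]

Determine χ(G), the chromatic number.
χ(G) = 3

Clique number ω(G) = 3 (lower bound: χ ≥ ω).
The clique on [5, 8, 9] has size 3, forcing χ ≥ 3, and the coloring below uses 3 colors, so χ(G) = 3.
A valid 3-coloring: color 1: [3, 6, 8]; color 2: [2, 5, 7]; color 3: [4, 9].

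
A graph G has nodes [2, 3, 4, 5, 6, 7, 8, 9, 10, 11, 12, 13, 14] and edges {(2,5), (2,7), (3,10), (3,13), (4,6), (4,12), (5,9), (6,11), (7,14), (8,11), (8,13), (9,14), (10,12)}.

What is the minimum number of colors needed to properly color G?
Clique number ω(G) = 2 (lower bound: χ ≥ ω).
Odd cycle [9, 14, 7, 2, 5] needs 3 colors (χ ≥ 3).
The coloring below uses 3 colors, so χ(G) = 3.
A valid 3-coloring: color 1: [2, 4, 10, 11, 13, 14]; color 2: [3, 5, 6, 7, 8, 12]; color 3: [9].

χ(G) = 3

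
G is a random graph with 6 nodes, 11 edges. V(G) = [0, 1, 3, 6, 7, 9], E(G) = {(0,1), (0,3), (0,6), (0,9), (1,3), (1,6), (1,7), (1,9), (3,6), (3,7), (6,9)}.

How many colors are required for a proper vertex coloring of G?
χ(G) = 4

Clique number ω(G) = 4 (lower bound: χ ≥ ω).
The clique on [0, 1, 6, 9] has size 4, forcing χ ≥ 4, and the coloring below uses 4 colors, so χ(G) = 4.
A valid 4-coloring: color 1: [1]; color 2: [3, 9]; color 3: [6, 7]; color 4: [0].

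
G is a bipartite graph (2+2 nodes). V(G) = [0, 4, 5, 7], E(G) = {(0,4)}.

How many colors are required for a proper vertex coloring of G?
χ(G) = 2

Clique number ω(G) = 2 (lower bound: χ ≥ ω).
The graph is bipartite (no odd cycle), so 2 colors suffice: χ(G) = 2.
A valid 2-coloring: color 1: [0, 5, 7]; color 2: [4].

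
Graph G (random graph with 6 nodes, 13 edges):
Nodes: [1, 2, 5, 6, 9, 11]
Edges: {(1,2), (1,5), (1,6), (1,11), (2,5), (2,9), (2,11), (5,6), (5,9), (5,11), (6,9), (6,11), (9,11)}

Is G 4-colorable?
Yes, G is 4-colorable

A valid 4-coloring: color 1: [5]; color 2: [11]; color 3: [1, 9]; color 4: [2, 6].
(χ(G) = 4 ≤ 4.)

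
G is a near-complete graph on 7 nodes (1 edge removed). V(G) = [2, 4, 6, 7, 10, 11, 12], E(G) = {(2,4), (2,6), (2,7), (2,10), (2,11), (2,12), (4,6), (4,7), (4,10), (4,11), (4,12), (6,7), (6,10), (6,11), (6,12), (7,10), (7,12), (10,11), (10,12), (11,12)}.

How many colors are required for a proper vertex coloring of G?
Clique number ω(G) = 6 (lower bound: χ ≥ ω).
The clique on [2, 4, 6, 10, 11, 12] has size 6, forcing χ ≥ 6, and the coloring below uses 6 colors, so χ(G) = 6.
A valid 6-coloring: color 1: [6]; color 2: [12]; color 3: [4]; color 4: [10]; color 5: [2]; color 6: [7, 11].

χ(G) = 6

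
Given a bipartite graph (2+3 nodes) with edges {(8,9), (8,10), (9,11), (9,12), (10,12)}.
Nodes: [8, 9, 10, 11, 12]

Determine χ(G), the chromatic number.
Clique number ω(G) = 2 (lower bound: χ ≥ ω).
The graph is bipartite (no odd cycle), so 2 colors suffice: χ(G) = 2.
A valid 2-coloring: color 1: [9, 10]; color 2: [8, 11, 12].

χ(G) = 2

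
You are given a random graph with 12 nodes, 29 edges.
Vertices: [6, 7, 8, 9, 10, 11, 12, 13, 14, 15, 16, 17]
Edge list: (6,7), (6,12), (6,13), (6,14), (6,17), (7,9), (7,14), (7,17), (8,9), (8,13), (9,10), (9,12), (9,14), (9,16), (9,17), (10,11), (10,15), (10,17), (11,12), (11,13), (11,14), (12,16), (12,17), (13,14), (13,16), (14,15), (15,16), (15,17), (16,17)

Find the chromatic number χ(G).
χ(G) = 4

Clique number ω(G) = 4 (lower bound: χ ≥ ω).
The clique on [9, 12, 16, 17] has size 4, forcing χ ≥ 4, and the coloring below uses 4 colors, so χ(G) = 4.
A valid 4-coloring: color 1: [13, 17]; color 2: [6, 9, 11, 15]; color 3: [8, 10, 12, 14]; color 4: [7, 16].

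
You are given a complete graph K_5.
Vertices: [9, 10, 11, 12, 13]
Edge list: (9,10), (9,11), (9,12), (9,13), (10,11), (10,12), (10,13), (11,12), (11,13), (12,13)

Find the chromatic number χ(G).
Clique number ω(G) = 5 (lower bound: χ ≥ ω).
The clique on [9, 10, 11, 12, 13] has size 5, forcing χ ≥ 5, and the coloring below uses 5 colors, so χ(G) = 5.
A valid 5-coloring: color 1: [13]; color 2: [11]; color 3: [9]; color 4: [10]; color 5: [12].

χ(G) = 5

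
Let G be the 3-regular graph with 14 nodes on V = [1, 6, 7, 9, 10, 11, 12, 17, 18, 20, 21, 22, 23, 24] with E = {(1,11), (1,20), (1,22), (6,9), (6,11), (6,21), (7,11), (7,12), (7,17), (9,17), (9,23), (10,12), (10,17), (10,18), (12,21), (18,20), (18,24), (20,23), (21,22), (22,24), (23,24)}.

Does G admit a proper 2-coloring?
Odd cycle [21, 12, 7, 11, 6] needs 3 colors (χ ≥ 3).
Hence χ(G) ≥ 3 > 2, so no proper 2-coloring exists.

No, G is not 2-colorable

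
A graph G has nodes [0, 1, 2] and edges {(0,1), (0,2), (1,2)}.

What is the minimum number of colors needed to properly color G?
χ(G) = 3

Clique number ω(G) = 3 (lower bound: χ ≥ ω).
The clique on [0, 1, 2] has size 3, forcing χ ≥ 3, and the coloring below uses 3 colors, so χ(G) = 3.
A valid 3-coloring: color 1: [2]; color 2: [1]; color 3: [0].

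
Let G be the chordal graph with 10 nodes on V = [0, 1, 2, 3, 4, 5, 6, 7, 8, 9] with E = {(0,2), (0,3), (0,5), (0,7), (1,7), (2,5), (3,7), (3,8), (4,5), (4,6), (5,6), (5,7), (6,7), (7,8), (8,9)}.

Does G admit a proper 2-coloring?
No, G is not 2-colorable

The clique on vertices [0, 2, 5] has size 3 > 2, so it alone needs 3 colors.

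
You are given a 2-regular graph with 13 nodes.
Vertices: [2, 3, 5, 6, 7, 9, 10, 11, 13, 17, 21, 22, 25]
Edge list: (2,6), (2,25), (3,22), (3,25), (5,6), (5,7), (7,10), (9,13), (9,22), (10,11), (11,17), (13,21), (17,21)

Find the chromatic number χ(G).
Clique number ω(G) = 2 (lower bound: χ ≥ ω).
Odd cycle [22, 9, 13, 21, 17, 11, 10, 7, 5, 6, 2, 25, 3] needs 3 colors (χ ≥ 3).
The coloring below uses 3 colors, so χ(G) = 3.
A valid 3-coloring: color 1: [6, 7, 11, 21, 22, 25]; color 2: [2, 3, 5, 10, 13, 17]; color 3: [9].

χ(G) = 3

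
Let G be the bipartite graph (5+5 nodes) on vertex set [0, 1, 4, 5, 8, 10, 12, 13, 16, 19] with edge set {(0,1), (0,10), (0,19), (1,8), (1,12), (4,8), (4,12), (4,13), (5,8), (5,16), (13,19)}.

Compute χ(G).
Clique number ω(G) = 2 (lower bound: χ ≥ ω).
The graph is bipartite (no odd cycle), so 2 colors suffice: χ(G) = 2.
A valid 2-coloring: color 1: [1, 4, 5, 10, 19]; color 2: [0, 8, 12, 13, 16].

χ(G) = 2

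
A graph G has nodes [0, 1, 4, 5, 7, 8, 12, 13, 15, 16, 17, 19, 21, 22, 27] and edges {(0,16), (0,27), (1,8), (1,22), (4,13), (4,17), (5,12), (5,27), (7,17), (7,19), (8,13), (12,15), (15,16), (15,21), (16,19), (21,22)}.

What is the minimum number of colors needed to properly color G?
Clique number ω(G) = 2 (lower bound: χ ≥ ω).
Odd cycle [21, 22, 1, 8, 13, 4, 17, 7, 19, 16, 15] needs 3 colors (χ ≥ 3).
The coloring below uses 3 colors, so χ(G) = 3.
A valid 3-coloring: color 1: [0, 4, 5, 7, 8, 15, 22]; color 2: [1, 12, 13, 16, 17, 21, 27]; color 3: [19].

χ(G) = 3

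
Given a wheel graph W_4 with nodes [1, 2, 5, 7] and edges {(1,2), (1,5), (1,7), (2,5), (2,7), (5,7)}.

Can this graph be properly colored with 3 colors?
The clique on vertices [1, 2, 5, 7] has size 4 > 3, so it alone needs 4 colors.

No, G is not 3-colorable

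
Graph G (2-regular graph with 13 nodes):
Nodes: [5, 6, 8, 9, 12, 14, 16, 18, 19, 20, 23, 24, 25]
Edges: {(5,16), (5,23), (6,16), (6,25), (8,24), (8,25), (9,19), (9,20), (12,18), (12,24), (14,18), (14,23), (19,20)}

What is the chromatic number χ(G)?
Clique number ω(G) = 3 (lower bound: χ ≥ ω).
The clique on [9, 19, 20] has size 3, forcing χ ≥ 3, and the coloring below uses 3 colors, so χ(G) = 3.
A valid 3-coloring: color 1: [16, 18, 19, 23, 24, 25]; color 2: [5, 6, 8, 9, 12, 14]; color 3: [20].

χ(G) = 3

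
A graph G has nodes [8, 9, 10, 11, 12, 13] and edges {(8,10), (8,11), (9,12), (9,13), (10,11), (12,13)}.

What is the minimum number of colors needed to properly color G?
Clique number ω(G) = 3 (lower bound: χ ≥ ω).
The clique on [8, 10, 11] has size 3, forcing χ ≥ 3, and the coloring below uses 3 colors, so χ(G) = 3.
A valid 3-coloring: color 1: [10, 13]; color 2: [9, 11]; color 3: [8, 12].

χ(G) = 3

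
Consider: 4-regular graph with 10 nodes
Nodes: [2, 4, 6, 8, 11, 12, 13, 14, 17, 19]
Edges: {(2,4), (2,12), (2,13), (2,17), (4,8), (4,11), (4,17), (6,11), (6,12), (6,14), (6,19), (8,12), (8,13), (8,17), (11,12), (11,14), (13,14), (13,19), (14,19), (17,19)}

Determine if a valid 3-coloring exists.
A valid 3-coloring: color 1: [4, 12, 14]; color 2: [2, 8, 11, 19]; color 3: [6, 13, 17].
(χ(G) = 3 ≤ 3.)

Yes, G is 3-colorable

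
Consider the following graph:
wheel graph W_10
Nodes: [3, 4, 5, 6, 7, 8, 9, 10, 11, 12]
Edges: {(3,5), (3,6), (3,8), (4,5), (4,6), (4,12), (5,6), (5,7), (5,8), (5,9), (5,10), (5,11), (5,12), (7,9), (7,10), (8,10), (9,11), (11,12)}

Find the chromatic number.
Clique number ω(G) = 3 (lower bound: χ ≥ ω).
Odd cycle [10, 7, 9, 11, 12, 4, 6, 3, 8] needs 3 colors (χ ≥ 3).
Vertex 5 is adjacent to every vertex of [3, 4, 6, 7, 8, 9, 10, 11, 12], which already need 3 colors among themselves, so 5 needs a new color (χ ≥ 4).
The coloring below uses 4 colors, so χ(G) = 4.
A valid 4-coloring: color 1: [5]; color 2: [3, 9, 10, 12]; color 3: [4, 7, 8, 11]; color 4: [6].

χ(G) = 4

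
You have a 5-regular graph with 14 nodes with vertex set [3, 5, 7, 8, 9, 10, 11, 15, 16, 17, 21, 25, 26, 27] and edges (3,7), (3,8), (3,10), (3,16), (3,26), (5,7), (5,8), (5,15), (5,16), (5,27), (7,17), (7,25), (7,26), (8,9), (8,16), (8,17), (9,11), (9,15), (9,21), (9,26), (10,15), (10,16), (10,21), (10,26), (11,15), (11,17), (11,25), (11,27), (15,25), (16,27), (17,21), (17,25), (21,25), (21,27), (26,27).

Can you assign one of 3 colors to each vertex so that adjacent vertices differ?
Suppose a proper 3-coloring c exists. The clique [3, 7, 26] takes 3 distinct colors; by symmetry let c(3) = 1, c(7) = 2, c(26) = 3.
- Vertex 10: neighbors [3, 26] already have colors [1, 3] ⇒ c(10) = 2.
- Vertex 16: neighbors [3, 10] already have colors [1, 2] ⇒ c(16) = 3.
- Vertex 5: neighbors [7, 16] already have colors [2, 3] ⇒ c(5) = 1.
- Vertex 15: neighbors [5, 10] already have colors [1, 2] ⇒ c(15) = 3.
- Vertex 25: neighbors [7, 15] already have colors [2, 3] ⇒ c(25) = 1.
- Vertex 11: neighbors [25, 15] already have colors [1, 3] ⇒ c(11) = 2.
- Vertex 27: neighbors [5, 11, 16] already have colors [1, 2, 3] — all 3 colors blocked. Contradiction.
The forced assignments end in a contradiction, so G has no proper 3-coloring (χ ≥ 4).

No, G is not 3-colorable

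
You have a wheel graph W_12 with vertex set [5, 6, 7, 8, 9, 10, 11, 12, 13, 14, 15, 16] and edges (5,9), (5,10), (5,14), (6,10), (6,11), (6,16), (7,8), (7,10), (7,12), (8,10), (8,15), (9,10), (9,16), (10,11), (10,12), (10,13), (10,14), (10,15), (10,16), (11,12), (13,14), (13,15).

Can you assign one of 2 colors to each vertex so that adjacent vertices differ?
No, G is not 2-colorable

The clique on vertices [5, 9, 10] has size 3 > 2, so it alone needs 3 colors.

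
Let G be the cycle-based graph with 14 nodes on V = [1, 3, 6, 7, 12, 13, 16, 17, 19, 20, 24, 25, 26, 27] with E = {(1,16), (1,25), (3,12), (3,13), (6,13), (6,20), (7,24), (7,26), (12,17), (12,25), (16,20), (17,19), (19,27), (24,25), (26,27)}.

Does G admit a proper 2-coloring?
A valid 2-coloring: color 1: [3, 6, 7, 16, 17, 25, 27]; color 2: [1, 12, 13, 19, 20, 24, 26].
(χ(G) = 2 ≤ 2.)

Yes, G is 2-colorable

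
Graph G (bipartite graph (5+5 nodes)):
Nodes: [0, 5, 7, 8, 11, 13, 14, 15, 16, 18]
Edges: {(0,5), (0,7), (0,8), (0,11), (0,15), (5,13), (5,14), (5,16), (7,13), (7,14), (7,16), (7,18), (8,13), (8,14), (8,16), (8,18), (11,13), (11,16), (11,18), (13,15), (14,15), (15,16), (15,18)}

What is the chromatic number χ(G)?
Clique number ω(G) = 2 (lower bound: χ ≥ ω).
The graph is bipartite (no odd cycle), so 2 colors suffice: χ(G) = 2.
A valid 2-coloring: color 1: [5, 7, 8, 11, 15]; color 2: [0, 13, 14, 16, 18].

χ(G) = 2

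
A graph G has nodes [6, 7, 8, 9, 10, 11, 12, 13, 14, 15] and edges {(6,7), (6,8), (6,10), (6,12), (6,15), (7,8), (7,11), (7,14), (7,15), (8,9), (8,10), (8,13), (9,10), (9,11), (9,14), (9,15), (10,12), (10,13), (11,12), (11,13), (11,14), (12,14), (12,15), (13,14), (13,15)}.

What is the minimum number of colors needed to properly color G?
Clique number ω(G) = 3 (lower bound: χ ≥ ω).
Odd cycle [10, 12, 15, 7, 8] needs 3 colors (χ ≥ 3).
Vertex 6 is adjacent to every vertex of [7, 8, 10, 12, 15], which already need 3 colors among themselves, so 6 needs a new color (χ ≥ 4).
The coloring below uses 4 colors, so χ(G) = 4.
A valid 4-coloring: color 1: [6, 11]; color 2: [7, 10]; color 3: [8, 14, 15]; color 4: [9, 12, 13].

χ(G) = 4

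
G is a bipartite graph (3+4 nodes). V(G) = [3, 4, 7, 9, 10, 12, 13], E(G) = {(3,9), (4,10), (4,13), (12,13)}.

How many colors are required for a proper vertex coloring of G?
Clique number ω(G) = 2 (lower bound: χ ≥ ω).
The graph is bipartite (no odd cycle), so 2 colors suffice: χ(G) = 2.
A valid 2-coloring: color 1: [3, 4, 7, 12]; color 2: [9, 10, 13].

χ(G) = 2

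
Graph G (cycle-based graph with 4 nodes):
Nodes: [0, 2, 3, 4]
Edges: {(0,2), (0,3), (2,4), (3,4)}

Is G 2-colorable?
Yes, G is 2-colorable

A valid 2-coloring: color 1: [2, 3]; color 2: [0, 4].
(χ(G) = 2 ≤ 2.)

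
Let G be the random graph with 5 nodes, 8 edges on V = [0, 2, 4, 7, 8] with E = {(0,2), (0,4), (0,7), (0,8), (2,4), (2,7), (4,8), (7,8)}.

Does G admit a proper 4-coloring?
Yes, G is 4-colorable

A valid 4-coloring: color 1: [0]; color 2: [4, 7]; color 3: [2, 8].
(χ(G) = 3 ≤ 4.)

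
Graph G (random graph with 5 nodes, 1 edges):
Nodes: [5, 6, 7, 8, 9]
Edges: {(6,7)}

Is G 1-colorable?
Edge (6,7) forces its endpoints to differ, so 1 color is not enough.

No, G is not 1-colorable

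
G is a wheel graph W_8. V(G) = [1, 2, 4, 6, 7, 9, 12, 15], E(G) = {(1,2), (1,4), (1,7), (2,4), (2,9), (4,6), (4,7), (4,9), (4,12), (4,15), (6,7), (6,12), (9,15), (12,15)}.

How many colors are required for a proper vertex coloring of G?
Clique number ω(G) = 3 (lower bound: χ ≥ ω).
Odd cycle [6, 7, 1, 2, 9, 15, 12] needs 3 colors (χ ≥ 3).
Vertex 4 is adjacent to every vertex of [1, 2, 6, 7, 9, 12, 15], which already need 3 colors among themselves, so 4 needs a new color (χ ≥ 4).
The coloring below uses 4 colors, so χ(G) = 4.
A valid 4-coloring: color 1: [4]; color 2: [1, 6, 15]; color 3: [2, 7, 12]; color 4: [9].

χ(G) = 4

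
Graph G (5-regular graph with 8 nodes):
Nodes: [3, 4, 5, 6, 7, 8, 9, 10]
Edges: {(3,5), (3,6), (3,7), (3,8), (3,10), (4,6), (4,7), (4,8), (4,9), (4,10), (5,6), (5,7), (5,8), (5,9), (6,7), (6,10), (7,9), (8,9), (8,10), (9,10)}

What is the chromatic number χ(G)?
Clique number ω(G) = 4 (lower bound: χ ≥ ω).
The clique on [4, 8, 9, 10] has size 4, forcing χ ≥ 4, and the coloring below uses 4 colors, so χ(G) = 4.
A valid 4-coloring: color 1: [3, 4]; color 2: [7, 8]; color 3: [5, 10]; color 4: [6, 9].

χ(G) = 4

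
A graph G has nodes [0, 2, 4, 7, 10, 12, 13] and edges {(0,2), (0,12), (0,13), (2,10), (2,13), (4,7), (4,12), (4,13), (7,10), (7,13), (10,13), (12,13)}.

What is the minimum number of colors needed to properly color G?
Clique number ω(G) = 3 (lower bound: χ ≥ ω).
The clique on [0, 2, 13] has size 3, forcing χ ≥ 3, and the coloring below uses 3 colors, so χ(G) = 3.
A valid 3-coloring: color 1: [13]; color 2: [2, 7, 12]; color 3: [0, 4, 10].

χ(G) = 3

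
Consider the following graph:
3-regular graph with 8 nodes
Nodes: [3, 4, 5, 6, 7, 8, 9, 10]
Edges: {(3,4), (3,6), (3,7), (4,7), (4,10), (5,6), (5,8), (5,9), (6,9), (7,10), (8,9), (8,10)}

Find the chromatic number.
Clique number ω(G) = 3 (lower bound: χ ≥ ω).
The clique on [3, 4, 7] has size 3, forcing χ ≥ 3, and the coloring below uses 3 colors, so χ(G) = 3.
A valid 3-coloring: color 1: [3, 9, 10]; color 2: [4, 6, 8]; color 3: [5, 7].

χ(G) = 3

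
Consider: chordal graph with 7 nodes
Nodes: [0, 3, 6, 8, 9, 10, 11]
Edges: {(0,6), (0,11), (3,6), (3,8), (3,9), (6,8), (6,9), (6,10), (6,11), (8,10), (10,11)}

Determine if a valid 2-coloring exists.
No, G is not 2-colorable

The clique on vertices [0, 6, 11] has size 3 > 2, so it alone needs 3 colors.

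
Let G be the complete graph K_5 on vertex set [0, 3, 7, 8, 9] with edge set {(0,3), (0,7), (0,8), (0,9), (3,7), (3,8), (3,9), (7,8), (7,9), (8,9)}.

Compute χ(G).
Clique number ω(G) = 5 (lower bound: χ ≥ ω).
The clique on [0, 3, 7, 8, 9] has size 5, forcing χ ≥ 5, and the coloring below uses 5 colors, so χ(G) = 5.
A valid 5-coloring: color 1: [3]; color 2: [9]; color 3: [8]; color 4: [0]; color 5: [7].

χ(G) = 5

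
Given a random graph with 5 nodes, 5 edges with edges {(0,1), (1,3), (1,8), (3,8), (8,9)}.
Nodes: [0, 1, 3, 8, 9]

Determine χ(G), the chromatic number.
χ(G) = 3

Clique number ω(G) = 3 (lower bound: χ ≥ ω).
The clique on [1, 3, 8] has size 3, forcing χ ≥ 3, and the coloring below uses 3 colors, so χ(G) = 3.
A valid 3-coloring: color 1: [0, 8]; color 2: [1, 9]; color 3: [3].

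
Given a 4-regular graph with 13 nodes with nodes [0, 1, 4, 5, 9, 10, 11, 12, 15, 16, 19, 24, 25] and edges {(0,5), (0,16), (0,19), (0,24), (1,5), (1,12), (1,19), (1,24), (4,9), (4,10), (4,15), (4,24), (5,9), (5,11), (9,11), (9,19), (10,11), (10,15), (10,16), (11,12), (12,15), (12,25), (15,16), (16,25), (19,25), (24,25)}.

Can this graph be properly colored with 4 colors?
A valid 4-coloring: color 1: [0, 1, 4, 11, 25]; color 2: [9, 15, 24]; color 3: [5, 10, 12, 19]; color 4: [16].
(χ(G) = 3 ≤ 4.)

Yes, G is 4-colorable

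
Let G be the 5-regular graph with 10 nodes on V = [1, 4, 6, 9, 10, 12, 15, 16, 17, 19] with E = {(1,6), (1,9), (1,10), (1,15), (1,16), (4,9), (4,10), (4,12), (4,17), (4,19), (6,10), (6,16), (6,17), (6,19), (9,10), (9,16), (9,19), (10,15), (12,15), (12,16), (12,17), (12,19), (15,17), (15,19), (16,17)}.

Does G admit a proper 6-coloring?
A valid 6-coloring: color 1: [1, 4]; color 2: [10, 12]; color 3: [6, 9, 15]; color 4: [16, 19]; color 5: [17].
(χ(G) = 4 ≤ 6.)

Yes, G is 6-colorable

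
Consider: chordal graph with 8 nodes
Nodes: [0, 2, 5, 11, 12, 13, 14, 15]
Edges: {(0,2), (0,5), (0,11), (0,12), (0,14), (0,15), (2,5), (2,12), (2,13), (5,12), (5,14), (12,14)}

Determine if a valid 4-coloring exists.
Yes, G is 4-colorable

A valid 4-coloring: color 1: [0, 13]; color 2: [5, 11, 15]; color 3: [2, 14]; color 4: [12].
(χ(G) = 4 ≤ 4.)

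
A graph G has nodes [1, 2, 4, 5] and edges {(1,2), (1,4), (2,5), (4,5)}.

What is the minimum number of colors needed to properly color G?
Clique number ω(G) = 2 (lower bound: χ ≥ ω).
The graph is bipartite (no odd cycle), so 2 colors suffice: χ(G) = 2.
A valid 2-coloring: color 1: [1, 5]; color 2: [2, 4].

χ(G) = 2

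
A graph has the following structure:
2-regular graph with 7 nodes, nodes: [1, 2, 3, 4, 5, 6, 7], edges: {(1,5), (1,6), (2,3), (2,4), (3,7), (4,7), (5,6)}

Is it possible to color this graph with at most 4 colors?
A valid 4-coloring: color 1: [3, 4, 5]; color 2: [1, 2, 7]; color 3: [6].
(χ(G) = 3 ≤ 4.)

Yes, G is 4-colorable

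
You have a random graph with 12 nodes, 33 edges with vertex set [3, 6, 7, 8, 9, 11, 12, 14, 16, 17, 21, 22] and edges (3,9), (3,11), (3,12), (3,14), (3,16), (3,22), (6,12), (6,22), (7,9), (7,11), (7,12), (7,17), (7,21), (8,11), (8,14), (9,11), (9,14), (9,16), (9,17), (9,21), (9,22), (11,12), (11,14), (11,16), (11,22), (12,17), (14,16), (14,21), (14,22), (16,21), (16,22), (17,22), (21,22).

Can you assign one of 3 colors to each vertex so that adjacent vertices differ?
The clique on vertices [3, 9, 11, 14, 16, 22] has size 6 > 3, so it alone needs 6 colors.

No, G is not 3-colorable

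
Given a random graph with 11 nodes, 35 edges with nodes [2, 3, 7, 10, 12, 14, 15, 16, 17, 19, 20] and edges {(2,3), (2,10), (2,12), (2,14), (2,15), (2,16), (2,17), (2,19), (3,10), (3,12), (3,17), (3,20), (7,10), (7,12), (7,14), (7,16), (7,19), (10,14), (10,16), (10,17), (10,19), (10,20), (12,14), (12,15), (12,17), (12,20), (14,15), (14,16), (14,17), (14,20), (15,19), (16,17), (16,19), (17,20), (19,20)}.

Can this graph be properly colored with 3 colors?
The clique on vertices [2, 10, 14, 16, 17] has size 5 > 3, so it alone needs 5 colors.

No, G is not 3-colorable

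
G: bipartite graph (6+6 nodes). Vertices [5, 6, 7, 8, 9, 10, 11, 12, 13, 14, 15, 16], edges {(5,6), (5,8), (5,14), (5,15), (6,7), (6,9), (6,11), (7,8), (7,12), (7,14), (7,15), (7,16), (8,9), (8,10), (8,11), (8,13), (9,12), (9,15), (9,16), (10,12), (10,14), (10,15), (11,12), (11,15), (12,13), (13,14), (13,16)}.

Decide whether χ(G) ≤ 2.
Yes, G is 2-colorable

A valid 2-coloring: color 1: [6, 8, 12, 14, 15, 16]; color 2: [5, 7, 9, 10, 11, 13].
(χ(G) = 2 ≤ 2.)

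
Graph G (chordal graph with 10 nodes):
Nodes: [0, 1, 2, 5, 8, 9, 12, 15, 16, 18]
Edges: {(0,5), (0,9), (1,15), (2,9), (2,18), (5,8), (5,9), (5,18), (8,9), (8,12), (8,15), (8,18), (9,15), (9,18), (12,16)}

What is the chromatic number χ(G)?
Clique number ω(G) = 4 (lower bound: χ ≥ ω).
The clique on [5, 8, 9, 18] has size 4, forcing χ ≥ 4, and the coloring below uses 4 colors, so χ(G) = 4.
A valid 4-coloring: color 1: [1, 9, 12]; color 2: [0, 2, 8, 16]; color 3: [15, 18]; color 4: [5].

χ(G) = 4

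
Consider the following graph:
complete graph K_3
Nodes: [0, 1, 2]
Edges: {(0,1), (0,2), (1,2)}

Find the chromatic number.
χ(G) = 3

Clique number ω(G) = 3 (lower bound: χ ≥ ω).
The clique on [0, 1, 2] has size 3, forcing χ ≥ 3, and the coloring below uses 3 colors, so χ(G) = 3.
A valid 3-coloring: color 1: [0]; color 2: [2]; color 3: [1].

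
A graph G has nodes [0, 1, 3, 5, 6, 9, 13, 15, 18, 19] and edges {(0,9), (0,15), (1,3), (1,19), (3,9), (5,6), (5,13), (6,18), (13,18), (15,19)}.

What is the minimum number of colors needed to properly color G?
Clique number ω(G) = 2 (lower bound: χ ≥ ω).
The graph is bipartite (no odd cycle), so 2 colors suffice: χ(G) = 2.
A valid 2-coloring: color 1: [0, 3, 5, 18, 19]; color 2: [1, 6, 9, 13, 15].

χ(G) = 2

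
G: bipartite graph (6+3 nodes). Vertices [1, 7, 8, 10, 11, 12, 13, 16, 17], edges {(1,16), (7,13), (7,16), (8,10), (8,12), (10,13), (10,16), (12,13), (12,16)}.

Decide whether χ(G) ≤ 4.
A valid 4-coloring: color 1: [8, 11, 13, 16, 17]; color 2: [1, 7, 10, 12].
(χ(G) = 2 ≤ 4.)

Yes, G is 4-colorable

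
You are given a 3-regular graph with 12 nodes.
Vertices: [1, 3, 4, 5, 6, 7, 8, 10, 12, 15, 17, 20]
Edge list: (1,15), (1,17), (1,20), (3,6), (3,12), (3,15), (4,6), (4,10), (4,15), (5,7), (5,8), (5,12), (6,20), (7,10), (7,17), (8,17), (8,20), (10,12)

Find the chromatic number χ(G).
Clique number ω(G) = 2 (lower bound: χ ≥ ω).
Odd cycle [4, 15, 3, 12, 10] needs 3 colors (χ ≥ 3).
The coloring below uses 3 colors, so χ(G) = 3.
A valid 3-coloring: color 1: [1, 6, 7, 8, 12]; color 2: [3, 4, 5, 17, 20]; color 3: [10, 15].

χ(G) = 3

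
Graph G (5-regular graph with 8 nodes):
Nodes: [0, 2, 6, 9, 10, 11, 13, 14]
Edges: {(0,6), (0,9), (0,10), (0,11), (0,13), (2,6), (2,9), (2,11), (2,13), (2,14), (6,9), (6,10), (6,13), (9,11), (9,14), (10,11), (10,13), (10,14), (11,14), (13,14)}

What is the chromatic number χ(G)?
χ(G) = 4

Clique number ω(G) = 4 (lower bound: χ ≥ ω).
The clique on [0, 6, 10, 13] has size 4, forcing χ ≥ 4, and the coloring below uses 4 colors, so χ(G) = 4.
A valid 4-coloring: color 1: [11, 13]; color 2: [6, 14]; color 3: [9, 10]; color 4: [0, 2].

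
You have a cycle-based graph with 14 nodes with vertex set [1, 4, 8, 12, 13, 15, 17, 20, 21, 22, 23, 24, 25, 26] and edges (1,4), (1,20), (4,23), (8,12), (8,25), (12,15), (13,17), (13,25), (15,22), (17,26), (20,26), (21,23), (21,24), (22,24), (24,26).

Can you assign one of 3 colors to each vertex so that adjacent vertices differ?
Yes, G is 3-colorable

A valid 3-coloring: color 1: [1, 12, 22, 23, 25, 26]; color 2: [4, 8, 15, 17, 20, 24]; color 3: [13, 21].
(χ(G) = 3 ≤ 3.)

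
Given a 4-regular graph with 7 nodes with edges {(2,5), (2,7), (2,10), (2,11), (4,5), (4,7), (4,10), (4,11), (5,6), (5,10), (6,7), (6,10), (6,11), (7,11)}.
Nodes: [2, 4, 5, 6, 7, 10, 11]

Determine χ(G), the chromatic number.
Clique number ω(G) = 3 (lower bound: χ ≥ ω).
The clique on [2, 5, 10] has size 3, forcing χ ≥ 3, and the coloring below uses 3 colors, so χ(G) = 3.
A valid 3-coloring: color 1: [5, 7]; color 2: [2, 4, 6]; color 3: [10, 11].

χ(G) = 3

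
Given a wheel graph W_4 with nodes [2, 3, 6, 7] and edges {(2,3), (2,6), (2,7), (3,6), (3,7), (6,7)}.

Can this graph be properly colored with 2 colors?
The clique on vertices [2, 3, 6, 7] has size 4 > 2, so it alone needs 4 colors.

No, G is not 2-colorable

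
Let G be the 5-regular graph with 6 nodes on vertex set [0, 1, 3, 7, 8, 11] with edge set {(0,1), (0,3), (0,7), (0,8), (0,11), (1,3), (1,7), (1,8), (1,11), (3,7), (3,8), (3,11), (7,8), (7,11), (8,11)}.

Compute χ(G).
Clique number ω(G) = 6 (lower bound: χ ≥ ω).
The clique on [0, 1, 3, 7, 8, 11] has size 6, forcing χ ≥ 6, and the coloring below uses 6 colors, so χ(G) = 6.
A valid 6-coloring: color 1: [3]; color 2: [0]; color 3: [11]; color 4: [8]; color 5: [1]; color 6: [7].

χ(G) = 6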